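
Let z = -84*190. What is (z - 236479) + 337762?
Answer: 85323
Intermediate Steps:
z = -15960
(z - 236479) + 337762 = (-15960 - 236479) + 337762 = -252439 + 337762 = 85323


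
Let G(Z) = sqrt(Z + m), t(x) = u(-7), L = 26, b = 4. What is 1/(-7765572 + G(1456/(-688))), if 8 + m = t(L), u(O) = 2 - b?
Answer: -333919596/2593076664949433 - I*sqrt(22403)/2593076664949433 ≈ -1.2877e-7 - 5.7722e-14*I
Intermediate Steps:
u(O) = -2 (u(O) = 2 - 1*4 = 2 - 4 = -2)
t(x) = -2
m = -10 (m = -8 - 2 = -10)
G(Z) = sqrt(-10 + Z) (G(Z) = sqrt(Z - 10) = sqrt(-10 + Z))
1/(-7765572 + G(1456/(-688))) = 1/(-7765572 + sqrt(-10 + 1456/(-688))) = 1/(-7765572 + sqrt(-10 + 1456*(-1/688))) = 1/(-7765572 + sqrt(-10 - 91/43)) = 1/(-7765572 + sqrt(-521/43)) = 1/(-7765572 + I*sqrt(22403)/43)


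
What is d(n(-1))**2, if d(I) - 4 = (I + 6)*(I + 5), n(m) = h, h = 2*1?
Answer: 3600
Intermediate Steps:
h = 2
n(m) = 2
d(I) = 4 + (5 + I)*(6 + I) (d(I) = 4 + (I + 6)*(I + 5) = 4 + (6 + I)*(5 + I) = 4 + (5 + I)*(6 + I))
d(n(-1))**2 = (34 + 2**2 + 11*2)**2 = (34 + 4 + 22)**2 = 60**2 = 3600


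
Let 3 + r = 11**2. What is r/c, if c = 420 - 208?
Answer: 59/106 ≈ 0.55660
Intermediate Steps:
c = 212
r = 118 (r = -3 + 11**2 = -3 + 121 = 118)
r/c = 118/212 = 118*(1/212) = 59/106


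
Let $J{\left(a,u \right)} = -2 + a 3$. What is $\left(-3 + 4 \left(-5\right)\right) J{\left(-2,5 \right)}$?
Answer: $184$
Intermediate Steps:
$J{\left(a,u \right)} = -2 + 3 a$
$\left(-3 + 4 \left(-5\right)\right) J{\left(-2,5 \right)} = \left(-3 + 4 \left(-5\right)\right) \left(-2 + 3 \left(-2\right)\right) = \left(-3 - 20\right) \left(-2 - 6\right) = \left(-23\right) \left(-8\right) = 184$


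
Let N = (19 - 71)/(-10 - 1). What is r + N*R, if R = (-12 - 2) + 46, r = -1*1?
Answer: 1653/11 ≈ 150.27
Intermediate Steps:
r = -1
N = 52/11 (N = -52/(-11) = -52*(-1/11) = 52/11 ≈ 4.7273)
R = 32 (R = -14 + 46 = 32)
r + N*R = -1 + (52/11)*32 = -1 + 1664/11 = 1653/11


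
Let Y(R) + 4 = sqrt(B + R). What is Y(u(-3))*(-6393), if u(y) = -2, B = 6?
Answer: 12786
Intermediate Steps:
Y(R) = -4 + sqrt(6 + R)
Y(u(-3))*(-6393) = (-4 + sqrt(6 - 2))*(-6393) = (-4 + sqrt(4))*(-6393) = (-4 + 2)*(-6393) = -2*(-6393) = 12786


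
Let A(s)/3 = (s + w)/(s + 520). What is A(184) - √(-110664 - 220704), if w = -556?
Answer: -279/176 - 2*I*√82842 ≈ -1.5852 - 575.65*I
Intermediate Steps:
A(s) = 3*(-556 + s)/(520 + s) (A(s) = 3*((s - 556)/(s + 520)) = 3*((-556 + s)/(520 + s)) = 3*(-556 + s)/(520 + s))
A(184) - √(-110664 - 220704) = 3*(-556 + 184)/(520 + 184) - √(-110664 - 220704) = 3*(-372)/704 - √(-331368) = 3*(1/704)*(-372) - 2*I*√82842 = -279/176 - 2*I*√82842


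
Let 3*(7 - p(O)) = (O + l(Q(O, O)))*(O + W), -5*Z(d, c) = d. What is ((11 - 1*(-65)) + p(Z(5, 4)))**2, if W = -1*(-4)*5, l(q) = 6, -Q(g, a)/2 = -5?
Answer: 23716/9 ≈ 2635.1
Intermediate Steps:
Q(g, a) = 10 (Q(g, a) = -2*(-5) = 10)
W = 20 (W = 4*5 = 20)
Z(d, c) = -d/5
p(O) = 7 - (6 + O)*(20 + O)/3 (p(O) = 7 - (O + 6)*(O + 20)/3 = 7 - (6 + O)*(20 + O)/3)
((11 - 1*(-65)) + p(Z(5, 4)))**2 = ((11 - 1*(-65)) + (-33 - (-26)*5/15 - (-1/5*5)**2/3))**2 = ((11 + 65) + (-33 - 26/3*(-1) - 1/3*(-1)**2))**2 = (76 + (-33 + 26/3 - 1/3*1))**2 = (76 + (-33 + 26/3 - 1/3))**2 = (76 - 74/3)**2 = (154/3)**2 = 23716/9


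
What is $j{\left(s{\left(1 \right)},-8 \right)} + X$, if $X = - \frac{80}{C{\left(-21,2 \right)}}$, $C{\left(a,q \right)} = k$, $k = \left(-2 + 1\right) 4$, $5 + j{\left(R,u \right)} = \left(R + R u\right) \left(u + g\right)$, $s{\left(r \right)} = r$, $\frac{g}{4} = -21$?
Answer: $659$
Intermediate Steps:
$g = -84$ ($g = 4 \left(-21\right) = -84$)
$j{\left(R,u \right)} = -5 + \left(-84 + u\right) \left(R + R u\right)$ ($j{\left(R,u \right)} = -5 + \left(R + R u\right) \left(u - 84\right) = -5 + \left(R + R u\right) \left(-84 + u\right) = -5 + \left(-84 + u\right) \left(R + R u\right)$)
$k = -4$ ($k = \left(-1\right) 4 = -4$)
$C{\left(a,q \right)} = -4$
$X = 20$ ($X = - \frac{80}{-4} = \left(-80\right) \left(- \frac{1}{4}\right) = 20$)
$j{\left(s{\left(1 \right)},-8 \right)} + X = \left(-5 - 84 + 1 \left(-8\right)^{2} - 83 \left(-8\right)\right) + 20 = \left(-5 - 84 + 1 \cdot 64 + 664\right) + 20 = \left(-5 - 84 + 64 + 664\right) + 20 = 639 + 20 = 659$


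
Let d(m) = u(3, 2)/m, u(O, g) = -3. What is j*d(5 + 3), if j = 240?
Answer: -90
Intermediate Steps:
d(m) = -3/m
j*d(5 + 3) = 240*(-3/(5 + 3)) = 240*(-3/8) = -90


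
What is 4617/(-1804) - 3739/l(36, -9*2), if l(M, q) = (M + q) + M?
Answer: -3497237/48708 ≈ -71.800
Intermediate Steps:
l(M, q) = q + 2*M
4617/(-1804) - 3739/l(36, -9*2) = 4617/(-1804) - 3739/(-9*2 + 2*36) = 4617*(-1/1804) - 3739/(-18 + 72) = -4617/1804 - 3739/54 = -3497237/48708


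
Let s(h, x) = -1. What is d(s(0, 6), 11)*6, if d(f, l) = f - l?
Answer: -72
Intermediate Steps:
d(s(0, 6), 11)*6 = (-1 - 1*11)*6 = (-1 - 11)*6 = -12*6 = -72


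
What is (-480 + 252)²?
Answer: 51984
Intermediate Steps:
(-480 + 252)² = (-228)² = 51984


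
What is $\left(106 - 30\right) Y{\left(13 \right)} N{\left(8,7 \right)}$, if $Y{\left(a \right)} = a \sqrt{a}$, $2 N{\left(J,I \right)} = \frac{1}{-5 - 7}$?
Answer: $- \frac{247 \sqrt{13}}{6} \approx -148.43$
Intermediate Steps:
$N{\left(J,I \right)} = - \frac{1}{24}$ ($N{\left(J,I \right)} = \frac{1}{2 \left(-5 - 7\right)} = \frac{1}{2 \left(-12\right)} = \frac{1}{2} \left(- \frac{1}{12}\right) = - \frac{1}{24}$)
$Y{\left(a \right)} = a^{\frac{3}{2}}$
$\left(106 - 30\right) Y{\left(13 \right)} N{\left(8,7 \right)} = \left(106 - 30\right) 13^{\frac{3}{2}} \left(- \frac{1}{24}\right) = \left(106 - 30\right) 13 \sqrt{13} \left(- \frac{1}{24}\right) = 76 \cdot 13 \sqrt{13} \left(- \frac{1}{24}\right) = 988 \sqrt{13} \left(- \frac{1}{24}\right) = - \frac{247 \sqrt{13}}{6}$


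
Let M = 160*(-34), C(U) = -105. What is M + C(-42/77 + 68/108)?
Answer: -5545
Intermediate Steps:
M = -5440
M + C(-42/77 + 68/108) = -5440 - 105 = -5545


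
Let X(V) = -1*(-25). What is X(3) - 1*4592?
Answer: -4567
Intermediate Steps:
X(V) = 25
X(3) - 1*4592 = 25 - 1*4592 = 25 - 4592 = -4567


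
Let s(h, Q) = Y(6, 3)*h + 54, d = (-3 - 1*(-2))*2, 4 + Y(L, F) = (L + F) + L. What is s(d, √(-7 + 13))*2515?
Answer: 80480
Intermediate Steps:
Y(L, F) = -4 + F + 2*L (Y(L, F) = -4 + ((L + F) + L) = -4 + ((F + L) + L) = -4 + (F + 2*L) = -4 + F + 2*L)
d = -2 (d = (-3 + 2)*2 = -1*2 = -2)
s(h, Q) = 54 + 11*h (s(h, Q) = (-4 + 3 + 2*6)*h + 54 = (-4 + 3 + 12)*h + 54 = 11*h + 54 = 54 + 11*h)
s(d, √(-7 + 13))*2515 = (54 + 11*(-2))*2515 = (54 - 22)*2515 = 32*2515 = 80480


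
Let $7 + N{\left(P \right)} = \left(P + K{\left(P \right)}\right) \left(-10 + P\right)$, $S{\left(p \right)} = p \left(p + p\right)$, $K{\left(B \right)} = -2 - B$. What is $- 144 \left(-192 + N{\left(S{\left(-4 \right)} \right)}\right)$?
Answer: $34992$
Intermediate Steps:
$S{\left(p \right)} = 2 p^{2}$ ($S{\left(p \right)} = p 2 p = 2 p^{2}$)
$N{\left(P \right)} = 13 - 2 P$ ($N{\left(P \right)} = -7 + \left(P - \left(2 + P\right)\right) \left(-10 + P\right) = -7 - 2 \left(-10 + P\right) = -7 - \left(-20 + 2 P\right) = 13 - 2 P$)
$- 144 \left(-192 + N{\left(S{\left(-4 \right)} \right)}\right) = - 144 \left(-192 + \left(13 - 2 \cdot 2 \left(-4\right)^{2}\right)\right) = - 144 \left(-192 + \left(13 - 2 \cdot 2 \cdot 16\right)\right) = - 144 \left(-192 + \left(13 - 64\right)\right) = - 144 \left(-192 - 51\right) = \left(-144\right) \left(-243\right) = 34992$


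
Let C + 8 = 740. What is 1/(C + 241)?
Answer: 1/973 ≈ 0.0010277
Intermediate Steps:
C = 732 (C = -8 + 740 = 732)
1/(C + 241) = 1/(732 + 241) = 1/973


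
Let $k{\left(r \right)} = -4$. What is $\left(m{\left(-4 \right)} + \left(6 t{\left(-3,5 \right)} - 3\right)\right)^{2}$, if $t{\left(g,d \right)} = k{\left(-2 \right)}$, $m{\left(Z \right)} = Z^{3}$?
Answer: $8281$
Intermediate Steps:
$t{\left(g,d \right)} = -4$
$\left(m{\left(-4 \right)} + \left(6 t{\left(-3,5 \right)} - 3\right)\right)^{2} = \left(\left(-4\right)^{3} + \left(6 \left(-4\right) - 3\right)\right)^{2} = \left(-64 - 27\right)^{2} = \left(-91\right)^{2} = 8281$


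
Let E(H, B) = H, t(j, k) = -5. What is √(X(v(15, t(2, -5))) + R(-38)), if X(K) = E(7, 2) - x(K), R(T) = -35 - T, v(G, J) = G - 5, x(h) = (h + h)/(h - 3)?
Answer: 5*√14/7 ≈ 2.6726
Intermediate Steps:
x(h) = 2*h/(-3 + h) (x(h) = (2*h)/(-3 + h) = 2*h/(-3 + h))
v(G, J) = -5 + G
X(K) = 7 - 2*K/(-3 + K)
√(X(v(15, t(2, -5))) + R(-38)) = √((-21 + 5*(-5 + 15))/(-3 + (-5 + 15)) + (-35 - 1*(-38))) = √((-21 + 5*10)/(-3 + 10) + (-35 + 38)) = √((-21 + 50)/7 + 3) = √((⅐)*29 + 3) = √(29/7 + 3) = √(50/7) = 5*√14/7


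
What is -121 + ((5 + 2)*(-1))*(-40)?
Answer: 159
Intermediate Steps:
-121 + ((5 + 2)*(-1))*(-40) = -121 + (7*(-1))*(-40) = -121 - 7*(-40) = -121 + 280 = 159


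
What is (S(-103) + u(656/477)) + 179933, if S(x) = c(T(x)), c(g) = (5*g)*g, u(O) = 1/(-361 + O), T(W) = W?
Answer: 39965278621/171541 ≈ 2.3298e+5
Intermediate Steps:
c(g) = 5*g**2
S(x) = 5*x**2
(S(-103) + u(656/477)) + 179933 = (5*(-103)**2 + 1/(-361 + 656/477)) + 179933 = (5*10609 + 1/(-361 + 656*(1/477))) + 179933 = (53045 + 1/(-361 + 656/477)) + 179933 = (53045 + 1/(-171541/477)) + 179933 = (53045 - 477/171541) + 179933 = 9099391868/171541 + 179933 = 39965278621/171541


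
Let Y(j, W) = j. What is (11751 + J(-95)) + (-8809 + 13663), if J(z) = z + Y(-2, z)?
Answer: 16508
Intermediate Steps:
J(z) = -2 + z (J(z) = z - 2 = -2 + z)
(11751 + J(-95)) + (-8809 + 13663) = (11751 + (-2 - 95)) + (-8809 + 13663) = (11751 - 97) + 4854 = 11654 + 4854 = 16508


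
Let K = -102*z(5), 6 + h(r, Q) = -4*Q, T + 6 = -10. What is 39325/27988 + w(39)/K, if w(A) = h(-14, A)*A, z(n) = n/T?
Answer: -468199199/2378980 ≈ -196.81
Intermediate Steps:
T = -16 (T = -6 - 10 = -16)
z(n) = -n/16 (z(n) = n/(-16) = n*(-1/16) = -n/16)
h(r, Q) = -6 - 4*Q
w(A) = A*(-6 - 4*A) (w(A) = (-6 - 4*A)*A = A*(-6 - 4*A))
K = 255/8 (K = -(-51)*5/8 = -102*(-5/16) = 255/8 ≈ 31.875)
39325/27988 + w(39)/K = 39325/27988 + (-2*39*(3 + 2*39))/(255/8) = 39325*(1/27988) - 2*39*(3 + 78)*(8/255) = 39325/27988 - 2*39*81*(8/255) = 39325/27988 - 6318*8/255 = 39325/27988 - 16848/85 = -468199199/2378980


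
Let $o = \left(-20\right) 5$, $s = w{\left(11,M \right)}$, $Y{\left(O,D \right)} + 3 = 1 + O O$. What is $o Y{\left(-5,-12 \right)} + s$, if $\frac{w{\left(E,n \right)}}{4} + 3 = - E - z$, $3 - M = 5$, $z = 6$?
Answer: $-2380$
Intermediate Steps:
$M = -2$ ($M = 3 - 5 = -2$)
$Y{\left(O,D \right)} = -2 + O^{2}$ ($Y{\left(O,D \right)} = -3 + \left(1 + O O\right) = -3 + \left(1 + O^{2}\right) = -2 + O^{2}$)
$w{\left(E,n \right)} = -36 - 4 E$ ($w{\left(E,n \right)} = -12 + 4 \left(- E - 6\right) = -12 + 4 \left(-6 - E\right) = -12 - \left(24 + 4 E\right) = -36 - 4 E$)
$s = -80$ ($s = -36 - 44 = -80$)
$o = -100$
$o Y{\left(-5,-12 \right)} + s = - 100 \left(-2 + \left(-5\right)^{2}\right) - 80 = - 100 \left(-2 + 25\right) - 80 = \left(-100\right) 23 - 80 = -2300 - 80 = -2380$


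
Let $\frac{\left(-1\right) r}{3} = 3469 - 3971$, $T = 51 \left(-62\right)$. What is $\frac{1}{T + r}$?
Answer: $- \frac{1}{1656} \approx -0.00060386$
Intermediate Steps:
$T = -3162$
$r = 1506$ ($r = - 3 \left(3469 - 3971\right) = \left(-3\right) \left(-502\right) = 1506$)
$\frac{1}{T + r} = \frac{1}{-3162 + 1506} = \frac{1}{-1656} = - \frac{1}{1656}$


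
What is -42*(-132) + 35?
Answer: 5579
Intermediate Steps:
-42*(-132) + 35 = 5544 + 35 = 5579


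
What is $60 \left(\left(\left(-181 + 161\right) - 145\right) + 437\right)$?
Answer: $16320$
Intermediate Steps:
$60 \left(\left(\left(-181 + 161\right) - 145\right) + 437\right) = 60 \left(\left(-20 - 145\right) + 437\right) = 60 \left(-165 + 437\right) = 60 \cdot 272 = 16320$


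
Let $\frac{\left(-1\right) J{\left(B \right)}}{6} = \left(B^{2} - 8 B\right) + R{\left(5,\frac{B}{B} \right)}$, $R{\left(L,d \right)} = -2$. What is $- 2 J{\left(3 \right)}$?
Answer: $-204$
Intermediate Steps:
$J{\left(B \right)} = 12 - 6 B^{2} + 48 B$ ($J{\left(B \right)} = - 6 \left(\left(B^{2} - 8 B\right) - 2\right) = - 6 \left(-2 + B^{2} - 8 B\right) = 12 - 6 B^{2} + 48 B$)
$- 2 J{\left(3 \right)} = - 2 \left(12 - 6 \cdot 3^{2} + 48 \cdot 3\right) = - 2 \left(12 - 54 + 144\right) = \left(-2\right) 102 = -204$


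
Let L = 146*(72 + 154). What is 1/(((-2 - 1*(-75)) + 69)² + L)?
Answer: 1/53160 ≈ 1.8811e-5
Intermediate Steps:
L = 32996 (L = 146*226 = 32996)
1/(((-2 - 1*(-75)) + 69)² + L) = 1/(((-2 - 1*(-75)) + 69)² + 32996) = 1/(((-2 + 75) + 69)² + 32996) = 1/((73 + 69)² + 32996) = 1/(142² + 32996) = 1/(20164 + 32996) = 1/53160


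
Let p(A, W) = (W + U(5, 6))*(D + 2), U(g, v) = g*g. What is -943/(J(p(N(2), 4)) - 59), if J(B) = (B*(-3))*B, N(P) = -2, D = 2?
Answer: 943/40427 ≈ 0.023326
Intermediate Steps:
U(g, v) = g²
p(A, W) = 100 + 4*W (p(A, W) = (W + 5²)*(2 + 2) = (W + 25)*4 = (25 + W)*4 = 100 + 4*W)
J(B) = -3*B² (J(B) = (-3*B)*B = -3*B²)
-943/(J(p(N(2), 4)) - 59) = -943/(-3*(100 + 4*4)² - 59) = -943/(-3*(100 + 16)² - 59) = -943/(-3*116² - 59) = -943/(-3*13456 - 59) = -943/(-40368 - 59) = -943/(-40427) = -1/40427*(-943) = 943/40427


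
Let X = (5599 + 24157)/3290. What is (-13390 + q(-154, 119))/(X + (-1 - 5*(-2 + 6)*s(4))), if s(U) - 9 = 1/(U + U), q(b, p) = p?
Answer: 43661590/573959 ≈ 76.071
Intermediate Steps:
s(U) = 9 + 1/(2*U) (s(U) = 9 + 1/(U + U) = 9 + 1/(2*U))
X = 14878/1645 (X = 29756*(1/3290) = 14878/1645 ≈ 9.0444)
(-13390 + q(-154, 119))/(X + (-1 - 5*(-2 + 6)*s(4))) = (-13390 + 119)/(14878/1645 + (-1 - 5*(-2 + 6)*(9 + (½)/4))) = -13271/(14878/1645 + (-1 - 20*(9 + (½)*(¼)))) = -13271/(14878/1645 + (-1 - 20*(9 + ⅛))) = -13271/(14878/1645 + (-1 - 20*73/8)) = -13271/(14878/1645 + (-1 - 5*73/2)) = -13271/(14878/1645 + (-1 - 365/2)) = -13271/(14878/1645 - 367/2) = -13271/(-573959/3290) = -13271*(-3290/573959) = 43661590/573959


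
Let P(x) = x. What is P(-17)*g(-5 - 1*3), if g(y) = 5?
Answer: -85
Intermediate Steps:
P(-17)*g(-5 - 1*3) = -17*5 = -85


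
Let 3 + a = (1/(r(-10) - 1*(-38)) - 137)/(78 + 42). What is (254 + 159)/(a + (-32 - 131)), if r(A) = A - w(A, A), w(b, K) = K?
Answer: -125552/50811 ≈ -2.4710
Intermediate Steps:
r(A) = 0 (r(A) = A - A = 0)
a = -1259/304 (a = -3 + (1/(0 - 1*(-38)) - 137)/(78 + 42) = -3 + (1/(0 + 38) - 137)/120 = -3 + (1/38 - 137)*(1/120) = -3 - 5205/38*1/120 = -3 - 347/304 = -1259/304 ≈ -4.1414)
(254 + 159)/(a + (-32 - 131)) = (254 + 159)/(-1259/304 + (-32 - 131)) = 413/(-1259/304 - 163) = 413/(-50811/304) = 413*(-304/50811) = -125552/50811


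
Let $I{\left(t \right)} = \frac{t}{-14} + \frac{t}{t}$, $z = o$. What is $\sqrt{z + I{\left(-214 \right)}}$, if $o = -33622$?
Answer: $\frac{2 i \sqrt{411670}}{7} \approx 183.32 i$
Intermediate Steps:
$z = -33622$
$I{\left(t \right)} = 1 - \frac{t}{14}$ ($I{\left(t \right)} = t \left(- \frac{1}{14}\right) + 1 = - \frac{t}{14} + 1 = 1 - \frac{t}{14}$)
$\sqrt{z + I{\left(-214 \right)}} = \sqrt{-33622 + \left(1 - - \frac{107}{7}\right)} = \sqrt{-33622 + \left(1 + \frac{107}{7}\right)} = \sqrt{-33622 + \frac{114}{7}} = \sqrt{- \frac{235240}{7}} = \frac{2 i \sqrt{411670}}{7}$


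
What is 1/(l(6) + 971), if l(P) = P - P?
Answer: 1/971 ≈ 0.0010299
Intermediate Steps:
l(P) = 0
1/(l(6) + 971) = 1/(0 + 971) = 1/971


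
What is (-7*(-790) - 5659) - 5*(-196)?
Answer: 851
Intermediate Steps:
(-7*(-790) - 5659) - 5*(-196) = (5530 - 5659) + 980 = -129 + 980 = 851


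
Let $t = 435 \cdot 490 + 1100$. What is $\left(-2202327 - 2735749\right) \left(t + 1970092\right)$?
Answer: $-10786446805992$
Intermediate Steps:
$t = 214250$ ($t = 213150 + 1100 = 214250$)
$\left(-2202327 - 2735749\right) \left(t + 1970092\right) = \left(-2202327 - 2735749\right) \left(214250 + 1970092\right) = \left(-4938076\right) 2184342 = -10786446805992$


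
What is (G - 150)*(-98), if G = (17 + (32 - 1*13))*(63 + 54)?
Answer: -398076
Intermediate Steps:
G = 4212 (G = (17 + (32 - 13))*117 = (17 + 19)*117 = 36*117 = 4212)
(G - 150)*(-98) = (4212 - 150)*(-98) = 4062*(-98) = -398076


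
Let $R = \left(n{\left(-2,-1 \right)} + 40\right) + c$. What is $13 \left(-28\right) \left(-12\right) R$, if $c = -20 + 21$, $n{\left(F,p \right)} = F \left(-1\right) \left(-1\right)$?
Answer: $170352$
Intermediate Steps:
$n{\left(F,p \right)} = F$ ($n{\left(F,p \right)} = - F \left(-1\right) = F$)
$c = 1$
$R = 39$ ($R = \left(-2 + 40\right) + 1 = 38 + 1 = 39$)
$13 \left(-28\right) \left(-12\right) R = 13 \left(-28\right) \left(-12\right) 39 = \left(-364\right) \left(-12\right) 39 = 4368 \cdot 39 = 170352$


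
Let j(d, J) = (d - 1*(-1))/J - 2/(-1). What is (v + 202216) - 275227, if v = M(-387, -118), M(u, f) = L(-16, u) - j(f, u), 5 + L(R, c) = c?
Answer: -3156428/43 ≈ -73405.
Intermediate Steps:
L(R, c) = -5 + c
j(d, J) = 2 + (1 + d)/J (j(d, J) = (d + 1)/J - 2*(-1) = (1 + d)/J + 2 = 2 + (1 + d)/J)
M(u, f) = -5 + u - (1 + f + 2*u)/u (M(u, f) = (-5 + u) - (1 + f + 2*u)/u = -5 + u - (1 + f + 2*u)/u)
v = -16955/43 (v = -7 - 387 - 1/(-387) - 1*(-118)/(-387) = -7 - 387 - 1*(-1/387) - 1*(-118)*(-1/387) = -7 - 387 + 1/387 - 118/387 = -16955/43 ≈ -394.30)
(v + 202216) - 275227 = (-16955/43 + 202216) - 275227 = 8678333/43 - 275227 = -3156428/43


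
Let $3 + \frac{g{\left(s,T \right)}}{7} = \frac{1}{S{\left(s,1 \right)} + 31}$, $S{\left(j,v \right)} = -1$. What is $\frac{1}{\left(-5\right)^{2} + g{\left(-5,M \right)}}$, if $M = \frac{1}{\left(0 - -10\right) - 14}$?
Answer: $\frac{30}{127} \approx 0.23622$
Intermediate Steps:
$M = - \frac{1}{4}$ ($M = \frac{1}{\left(0 + 10\right) - 14} = \frac{1}{10 - 14} = \frac{1}{-4} = - \frac{1}{4} \approx -0.25$)
$g{\left(s,T \right)} = - \frac{623}{30}$ ($g{\left(s,T \right)} = -21 + \frac{7}{-1 + 31} = -21 + \frac{7}{30} = - \frac{623}{30}$)
$\frac{1}{\left(-5\right)^{2} + g{\left(-5,M \right)}} = \frac{1}{\left(-5\right)^{2} - \frac{623}{30}} = \frac{1}{25 - \frac{623}{30}} = \frac{1}{\frac{127}{30}} = \frac{30}{127}$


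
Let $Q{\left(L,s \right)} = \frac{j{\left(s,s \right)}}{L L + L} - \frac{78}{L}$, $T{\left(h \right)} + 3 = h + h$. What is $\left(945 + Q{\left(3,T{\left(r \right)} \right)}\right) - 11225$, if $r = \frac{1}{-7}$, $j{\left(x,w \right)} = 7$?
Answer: $- \frac{123665}{12} \approx -10305.0$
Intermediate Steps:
$r = - \frac{1}{7} \approx -0.14286$
$T{\left(h \right)} = -3 + 2 h$ ($T{\left(h \right)} = -3 + \left(h + h\right) = -3 + 2 h$)
$Q{\left(L,s \right)} = - \frac{78}{L} + \frac{7}{L + L^{2}}$ ($Q{\left(L,s \right)} = \frac{7}{L L + L} - \frac{78}{L} = \frac{7}{L^{2} + L} - \frac{78}{L} = \frac{7}{L + L^{2}} - \frac{78}{L} = - \frac{78}{L} + \frac{7}{L + L^{2}}$)
$\left(945 + Q{\left(3,T{\left(r \right)} \right)}\right) - 11225 = \left(945 + \frac{-71 - 234}{3 \left(1 + 3\right)}\right) - 11225 = \left(945 + \frac{-71 - 234}{3 \cdot 4}\right) - 11225 = \left(945 + \frac{1}{3} \cdot \frac{1}{4} \left(-305\right)\right) - 11225 = \left(945 - \frac{305}{12}\right) - 11225 = \frac{11035}{12} - 11225 = - \frac{123665}{12}$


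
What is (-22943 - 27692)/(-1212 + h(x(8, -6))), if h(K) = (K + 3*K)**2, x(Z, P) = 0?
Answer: 50635/1212 ≈ 41.778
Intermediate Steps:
h(K) = 16*K**2 (h(K) = (4*K)**2 = 16*K**2)
(-22943 - 27692)/(-1212 + h(x(8, -6))) = (-22943 - 27692)/(-1212 + 16*0**2) = -50635/(-1212 + 16*0) = -50635/(-1212 + 0) = -50635/(-1212) = -50635*(-1/1212) = 50635/1212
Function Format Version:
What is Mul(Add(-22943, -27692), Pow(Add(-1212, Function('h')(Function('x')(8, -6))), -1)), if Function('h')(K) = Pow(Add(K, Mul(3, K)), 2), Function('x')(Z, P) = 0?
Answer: Rational(50635, 1212) ≈ 41.778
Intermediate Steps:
Function('h')(K) = Mul(16, Pow(K, 2)) (Function('h')(K) = Pow(Mul(4, K), 2) = Mul(16, Pow(K, 2)))
Mul(Add(-22943, -27692), Pow(Add(-1212, Function('h')(Function('x')(8, -6))), -1)) = Mul(Add(-22943, -27692), Pow(Add(-1212, Mul(16, Pow(0, 2))), -1)) = Mul(-50635, Pow(Add(-1212, Mul(16, 0)), -1)) = Mul(-50635, Pow(Add(-1212, 0), -1)) = Mul(-50635, Pow(-1212, -1)) = Mul(-50635, Rational(-1, 1212)) = Rational(50635, 1212)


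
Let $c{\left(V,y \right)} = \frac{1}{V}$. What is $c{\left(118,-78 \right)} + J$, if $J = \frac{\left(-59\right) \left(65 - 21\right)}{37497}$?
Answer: $- \frac{268831}{4424646} \approx -0.060758$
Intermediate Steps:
$J = - \frac{2596}{37497}$ ($J = \left(-59\right) 44 \cdot \frac{1}{37497} = \left(-2596\right) \frac{1}{37497} = - \frac{2596}{37497} \approx -0.069232$)
$c{\left(118,-78 \right)} + J = \frac{1}{118} - \frac{2596}{37497} = - \frac{268831}{4424646}$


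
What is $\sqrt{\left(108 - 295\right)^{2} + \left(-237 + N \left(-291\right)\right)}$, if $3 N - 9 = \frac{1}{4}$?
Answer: $\frac{\sqrt{135339}}{2} \approx 183.94$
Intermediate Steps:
$N = \frac{37}{12}$ ($N = 3 + \frac{1}{3 \cdot 4} = 3 + \frac{1}{3} \cdot \frac{1}{4} = 3 + \frac{1}{12} = \frac{37}{12} \approx 3.0833$)
$\sqrt{\left(108 - 295\right)^{2} + \left(-237 + N \left(-291\right)\right)} = \sqrt{\left(108 - 295\right)^{2} + \left(-237 + \frac{37}{12} \left(-291\right)\right)} = \sqrt{\left(-187\right)^{2} - \frac{4537}{4}} = \sqrt{34969 - \frac{4537}{4}} = \sqrt{\frac{135339}{4}} = \frac{\sqrt{135339}}{2}$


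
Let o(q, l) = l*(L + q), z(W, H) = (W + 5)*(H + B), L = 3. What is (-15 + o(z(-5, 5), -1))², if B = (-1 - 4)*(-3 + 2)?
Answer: 324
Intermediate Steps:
B = 5 (B = -5*(-1) = 5)
z(W, H) = (5 + H)*(5 + W) (z(W, H) = (W + 5)*(H + 5) = (5 + W)*(5 + H) = (5 + H)*(5 + W))
o(q, l) = l*(3 + q)
(-15 + o(z(-5, 5), -1))² = (-15 - (3 + (25 + 5*5 + 5*(-5) + 5*(-5))))² = (-15 - (3 + (25 + 25 - 25 - 25)))² = (-15 - (3 + 0))² = (-15 - 1*3)² = (-15 - 3)² = (-18)² = 324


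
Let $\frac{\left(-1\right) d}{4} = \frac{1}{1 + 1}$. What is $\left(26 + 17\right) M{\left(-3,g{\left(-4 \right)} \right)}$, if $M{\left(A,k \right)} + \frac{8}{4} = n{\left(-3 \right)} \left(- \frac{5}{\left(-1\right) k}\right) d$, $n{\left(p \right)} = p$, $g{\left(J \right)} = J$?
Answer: $- \frac{817}{2} \approx -408.5$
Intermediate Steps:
$d = -2$ ($d = - \frac{4}{1 + 1} = - \frac{4}{2} = \left(-4\right) \frac{1}{2} = -2$)
$M{\left(A,k \right)} = -2 + \frac{30}{k}$ ($M{\left(A,k \right)} = -2 + - 3 \left(- \frac{5}{\left(-1\right) k}\right) \left(-2\right) = -2 + - 3 \left(- 5 \left(- \frac{1}{k}\right)\right) \left(-2\right) = -2 + - 3 \frac{5}{k} \left(-2\right) = -2 + - \frac{15}{k} \left(-2\right) = -2 + \frac{30}{k}$)
$\left(26 + 17\right) M{\left(-3,g{\left(-4 \right)} \right)} = \left(26 + 17\right) \left(-2 + \frac{30}{-4}\right) = 43 \left(-2 + 30 \left(- \frac{1}{4}\right)\right) = 43 \left(-2 - \frac{15}{2}\right) = 43 \left(- \frac{19}{2}\right) = - \frac{817}{2}$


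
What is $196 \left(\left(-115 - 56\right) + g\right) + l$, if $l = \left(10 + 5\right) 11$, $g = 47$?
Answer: $-24139$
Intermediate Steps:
$l = 165$ ($l = 15 \cdot 11 = 165$)
$196 \left(\left(-115 - 56\right) + g\right) + l = 196 \left(\left(-115 - 56\right) + 47\right) + 165 = 196 \left(-171 + 47\right) + 165 = 196 \left(-124\right) + 165 = -24304 + 165 = -24139$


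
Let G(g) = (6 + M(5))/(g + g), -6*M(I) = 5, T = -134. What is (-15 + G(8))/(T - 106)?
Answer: 1409/23040 ≈ 0.061154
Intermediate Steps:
M(I) = -⅚ (M(I) = -⅙*5 = -⅚)
G(g) = 31/(12*g) (G(g) = (6 - ⅚)/(g + g) = 31/(6*((2*g))) = 31*(1/(2*g))/6 = 31/(12*g))
(-15 + G(8))/(T - 106) = (-15 + (31/12)/8)/(-134 - 106) = (-15 + (31/12)*(⅛))/(-240) = (-15 + 31/96)*(-1/240) = -1409/96*(-1/240) = 1409/23040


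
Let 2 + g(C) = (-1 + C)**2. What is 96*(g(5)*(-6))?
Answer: -8064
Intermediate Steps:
g(C) = -2 + (-1 + C)**2
96*(g(5)*(-6)) = 96*((-2 + (-1 + 5)**2)*(-6)) = 96*((-2 + 4**2)*(-6)) = 96*((-2 + 16)*(-6)) = 96*(14*(-6)) = 96*(-84) = -8064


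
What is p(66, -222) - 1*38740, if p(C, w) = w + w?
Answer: -39184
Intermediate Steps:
p(C, w) = 2*w
p(66, -222) - 1*38740 = 2*(-222) - 1*38740 = -444 - 38740 = -39184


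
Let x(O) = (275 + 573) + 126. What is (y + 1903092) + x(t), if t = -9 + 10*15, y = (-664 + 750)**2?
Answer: 1911462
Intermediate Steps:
y = 7396 (y = 86**2 = 7396)
t = 141 (t = -9 + 150 = 141)
x(O) = 974 (x(O) = 848 + 126 = 974)
(y + 1903092) + x(t) = (7396 + 1903092) + 974 = 1910488 + 974 = 1911462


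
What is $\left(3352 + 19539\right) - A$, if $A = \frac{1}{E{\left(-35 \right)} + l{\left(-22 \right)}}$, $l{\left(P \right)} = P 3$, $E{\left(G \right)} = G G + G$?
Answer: $\frac{25729483}{1124} \approx 22891.0$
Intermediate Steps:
$E{\left(G \right)} = G + G^{2}$ ($E{\left(G \right)} = G^{2} + G = G + G^{2}$)
$l{\left(P \right)} = 3 P$
$A = \frac{1}{1124}$ ($A = \frac{1}{- 35 \left(1 - 35\right) + 3 \left(-22\right)} = \frac{1}{\left(-35\right) \left(-34\right) - 66} = \frac{1}{1190 - 66} = \frac{1}{1124} \approx 0.00088968$)
$\left(3352 + 19539\right) - A = \left(3352 + 19539\right) - \frac{1}{1124} = 22891 - \frac{1}{1124} = \frac{25729483}{1124}$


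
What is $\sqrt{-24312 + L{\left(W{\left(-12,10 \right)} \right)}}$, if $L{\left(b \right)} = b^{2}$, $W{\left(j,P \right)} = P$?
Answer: $2 i \sqrt{6053} \approx 155.6 i$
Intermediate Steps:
$\sqrt{-24312 + L{\left(W{\left(-12,10 \right)} \right)}} = \sqrt{-24312 + 10^{2}} = \sqrt{-24312 + 100} = \sqrt{-24212} = 2 i \sqrt{6053}$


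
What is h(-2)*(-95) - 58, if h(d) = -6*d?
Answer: -1198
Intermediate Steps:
h(-2)*(-95) - 58 = -6*(-2)*(-95) - 58 = 12*(-95) - 58 = -1140 - 58 = -1198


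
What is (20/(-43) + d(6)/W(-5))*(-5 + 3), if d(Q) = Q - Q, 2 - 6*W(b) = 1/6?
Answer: 40/43 ≈ 0.93023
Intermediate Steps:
W(b) = 11/36 (W(b) = ⅓ - ⅙/6 = ⅓ - ⅙*⅙ = ⅓ - 1/36 = 11/36)
d(Q) = 0
(20/(-43) + d(6)/W(-5))*(-5 + 3) = (20/(-43) + 0/(11/36))*(-5 + 3) = (20*(-1/43) + 0*(36/11))*(-2) = (-20/43 + 0)*(-2) = -20/43*(-2) = 40/43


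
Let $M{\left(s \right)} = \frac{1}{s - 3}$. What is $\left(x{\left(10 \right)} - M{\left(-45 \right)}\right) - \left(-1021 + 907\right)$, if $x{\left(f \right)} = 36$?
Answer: $\frac{7201}{48} \approx 150.02$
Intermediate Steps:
$M{\left(s \right)} = \frac{1}{-3 + s}$
$\left(x{\left(10 \right)} - M{\left(-45 \right)}\right) - \left(-1021 + 907\right) = \left(36 - \frac{1}{-3 - 45}\right) - \left(-1021 + 907\right) = \left(36 - \frac{1}{-48}\right) - -114 = \left(36 - - \frac{1}{48}\right) + 114 = \left(36 + \frac{1}{48}\right) + 114 = \frac{1729}{48} + 114 = \frac{7201}{48}$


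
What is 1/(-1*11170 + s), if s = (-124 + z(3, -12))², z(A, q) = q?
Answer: 1/7326 ≈ 0.00013650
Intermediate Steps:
s = 18496 (s = (-124 - 12)² = (-136)² = 18496)
1/(-1*11170 + s) = 1/(-1*11170 + 18496) = 1/(-11170 + 18496) = 1/7326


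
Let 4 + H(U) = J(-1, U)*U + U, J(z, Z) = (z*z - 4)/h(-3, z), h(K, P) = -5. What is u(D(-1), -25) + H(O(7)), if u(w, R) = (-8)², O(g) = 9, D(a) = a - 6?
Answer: 372/5 ≈ 74.400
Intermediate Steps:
D(a) = -6 + a
u(w, R) = 64
J(z, Z) = ⅘ - z²/5 (J(z, Z) = (z*z - 4)/(-5) = (z² - 4)*(-⅕) = (-4 + z²)*(-⅕) = ⅘ - z²/5)
H(U) = -4 + 8*U/5 (H(U) = -4 + ((⅘ - ⅕*(-1)²)*U + U) = -4 + ((⅘ - ⅕*1)*U + U) = -4 + ((⅘ - ⅕)*U + U) = -4 + (3*U/5 + U) = -4 + 8*U/5)
u(D(-1), -25) + H(O(7)) = 64 + (-4 + (8/5)*9) = 64 + (-4 + 72/5) = 64 + 52/5 = 372/5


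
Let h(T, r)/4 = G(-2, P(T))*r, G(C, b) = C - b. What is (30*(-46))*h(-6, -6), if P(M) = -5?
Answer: 99360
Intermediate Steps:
h(T, r) = 12*r (h(T, r) = 4*((-2 - 1*(-5))*r) = 4*((-2 + 5)*r) = 4*(3*r) = 12*r)
(30*(-46))*h(-6, -6) = (30*(-46))*(12*(-6)) = -1380*(-72) = 99360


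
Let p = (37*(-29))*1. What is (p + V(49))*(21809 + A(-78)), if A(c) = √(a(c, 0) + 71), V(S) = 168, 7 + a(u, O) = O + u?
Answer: -19737145 - 905*I*√14 ≈ -1.9737e+7 - 3386.2*I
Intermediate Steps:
a(u, O) = -7 + O + u (a(u, O) = -7 + (O + u) = -7 + O + u)
A(c) = √(64 + c) (A(c) = √((-7 + 0 + c) + 71) = √((-7 + c) + 71) = √(64 + c))
p = -1073 (p = -1073*1 = -1073)
(p + V(49))*(21809 + A(-78)) = (-1073 + 168)*(21809 + √(64 - 78)) = -905*(21809 + √(-14)) = -905*(21809 + I*√14) = -19737145 - 905*I*√14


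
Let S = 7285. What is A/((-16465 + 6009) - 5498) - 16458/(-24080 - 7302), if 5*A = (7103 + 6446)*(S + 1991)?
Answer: -25274316343/16047065 ≈ -1575.0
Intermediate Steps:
A = 125680524/5 (A = ((7103 + 6446)*(7285 + 1991))/5 = (13549*9276)/5 = (⅕)*125680524 = 125680524/5 ≈ 2.5136e+7)
A/((-16465 + 6009) - 5498) - 16458/(-24080 - 7302) = 125680524/(5*((-16465 + 6009) - 5498)) - 16458/(-24080 - 7302) = 125680524/(5*(-10456 - 5498)) - 16458/(-31382) = (125680524/5)/(-15954) - 16458*(-1/31382) = (125680524/5)*(-1/15954) + 633/1207 = -20946754/13295 + 633/1207 = -25274316343/16047065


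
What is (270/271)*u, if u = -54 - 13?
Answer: -18090/271 ≈ -66.753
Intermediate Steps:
u = -67
(270/271)*u = (270/271)*(-67) = -18090/271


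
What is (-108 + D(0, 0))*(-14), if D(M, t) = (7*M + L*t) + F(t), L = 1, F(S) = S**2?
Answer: 1512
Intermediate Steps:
D(M, t) = t + t**2 + 7*M (D(M, t) = (7*M + 1*t) + t**2 = (7*M + t) + t**2 = (t + 7*M) + t**2 = t + t**2 + 7*M)
(-108 + D(0, 0))*(-14) = (-108 + (0 + 0**2 + 7*0))*(-14) = (-108 + (0 + 0 + 0))*(-14) = (-108 + 0)*(-14) = -108*(-14) = 1512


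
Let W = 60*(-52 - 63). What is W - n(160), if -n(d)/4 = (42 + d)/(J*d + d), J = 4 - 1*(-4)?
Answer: -1241899/180 ≈ -6899.4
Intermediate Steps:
W = -6900 (W = 60*(-115) = -6900)
J = 8 (J = 4 + 4 = 8)
n(d) = -4*(42 + d)/(9*d) (n(d) = -4*(42 + d)/(8*d + d) = -4*(42 + d)/(9*d))
W - n(160) = -6900 - 4*(-42 - 1*160)/(9*160) = -6900 - 4*(-42 - 160)/(9*160) = -6900 - 4*(-202)/(9*160) = -6900 - 1*(-101/180) = -6900 + 101/180 = -1241899/180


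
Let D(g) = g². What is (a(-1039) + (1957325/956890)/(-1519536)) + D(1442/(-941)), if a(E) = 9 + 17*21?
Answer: 94850779792435349615/257502975708932448 ≈ 368.35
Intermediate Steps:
a(E) = 366 (a(E) = 9 + 357 = 366)
(a(-1039) + (1957325/956890)/(-1519536)) + D(1442/(-941)) = (366 + (1957325/956890)/(-1519536)) + (1442/(-941))² = (366 + (1957325*(1/956890))*(-1/1519536)) + (1442*(-1/941))² = (366 + (391465/191378)*(-1/1519536)) + (-1442/941)² = (366 - 391465/290805760608) + 2079364/885481 = 106434907991063/290805760608 + 2079364/885481 = 94850779792435349615/257502975708932448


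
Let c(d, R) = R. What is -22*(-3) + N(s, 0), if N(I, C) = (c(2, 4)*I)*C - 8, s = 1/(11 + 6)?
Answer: 58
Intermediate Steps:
s = 1/17 ≈ 0.058824
N(I, C) = -8 + 4*C*I (N(I, C) = (4*I)*C - 8 = 4*C*I - 8 = -8 + 4*C*I)
-22*(-3) + N(s, 0) = -22*(-3) + (-8 + 4*0*(1/17)) = 66 + (-8 + 0) = 66 - 8 = 58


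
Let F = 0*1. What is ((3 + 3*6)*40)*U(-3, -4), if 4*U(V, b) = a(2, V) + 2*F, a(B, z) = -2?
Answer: -420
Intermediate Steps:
F = 0
U(V, b) = -1/2 (U(V, b) = (-2 + 2*0)/4 = (-2 + 0)/4 = (1/4)*(-2) = -1/2)
((3 + 3*6)*40)*U(-3, -4) = ((3 + 3*6)*40)*(-1/2) = ((3 + 18)*40)*(-1/2) = (21*40)*(-1/2) = 840*(-1/2) = -420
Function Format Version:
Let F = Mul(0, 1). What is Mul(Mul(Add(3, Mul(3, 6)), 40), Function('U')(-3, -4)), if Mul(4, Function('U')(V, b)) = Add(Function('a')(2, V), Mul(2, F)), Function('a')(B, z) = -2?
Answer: -420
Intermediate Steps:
F = 0
Function('U')(V, b) = Rational(-1, 2) (Function('U')(V, b) = Mul(Rational(1, 4), Add(-2, Mul(2, 0))) = Mul(Rational(1, 4), Add(-2, 0)) = Mul(Rational(1, 4), -2) = Rational(-1, 2))
Mul(Mul(Add(3, Mul(3, 6)), 40), Function('U')(-3, -4)) = Mul(Mul(Add(3, Mul(3, 6)), 40), Rational(-1, 2)) = Mul(Mul(Add(3, 18), 40), Rational(-1, 2)) = Mul(Mul(21, 40), Rational(-1, 2)) = Mul(840, Rational(-1, 2)) = -420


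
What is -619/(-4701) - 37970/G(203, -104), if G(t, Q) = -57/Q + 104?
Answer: -18556954493/51113973 ≈ -363.05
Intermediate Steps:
G(t, Q) = 104 - 57/Q
-619/(-4701) - 37970/G(203, -104) = -619/(-4701) - 37970/(104 - 57/(-104)) = -619*(-1/4701) - 37970/(104 - 57*(-1/104)) = 619/4701 - 37970/(104 + 57/104) = 619/4701 - 37970/10873/104 = 619/4701 - 37970*104/10873 = 619/4701 - 3948880/10873 = -18556954493/51113973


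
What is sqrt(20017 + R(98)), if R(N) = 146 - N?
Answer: sqrt(20065) ≈ 141.65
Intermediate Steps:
sqrt(20017 + R(98)) = sqrt(20017 + (146 - 1*98)) = sqrt(20017 + (146 - 98)) = sqrt(20017 + 48) = sqrt(20065)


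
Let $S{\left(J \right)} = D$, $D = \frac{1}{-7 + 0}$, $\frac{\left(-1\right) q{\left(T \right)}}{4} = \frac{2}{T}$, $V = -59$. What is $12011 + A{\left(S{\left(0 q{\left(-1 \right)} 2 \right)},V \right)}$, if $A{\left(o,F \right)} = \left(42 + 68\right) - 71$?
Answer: $12050$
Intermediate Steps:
$q{\left(T \right)} = - \frac{8}{T}$ ($q{\left(T \right)} = - 4 \frac{2}{T} = - \frac{8}{T}$)
$D = - \frac{1}{7}$ ($D = \frac{1}{-7} = - \frac{1}{7} \approx -0.14286$)
$S{\left(J \right)} = - \frac{1}{7}$
$A{\left(o,F \right)} = 39$ ($A{\left(o,F \right)} = 110 - 71 = 39$)
$12011 + A{\left(S{\left(0 q{\left(-1 \right)} 2 \right)},V \right)} = 12011 + 39 = 12050$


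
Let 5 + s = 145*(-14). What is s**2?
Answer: 4141225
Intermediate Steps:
s = -2035 (s = -5 + 145*(-14) = -5 - 2030 = -2035)
s**2 = (-2035)**2 = 4141225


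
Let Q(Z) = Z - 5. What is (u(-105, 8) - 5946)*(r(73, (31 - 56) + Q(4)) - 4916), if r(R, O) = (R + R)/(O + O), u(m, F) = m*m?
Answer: -649548231/26 ≈ -2.4983e+7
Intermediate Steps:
Q(Z) = -5 + Z
u(m, F) = m²
r(R, O) = R/O (r(R, O) = (2*R)/((2*O)) = (2*R)*(1/(2*O)) = R/O)
(u(-105, 8) - 5946)*(r(73, (31 - 56) + Q(4)) - 4916) = ((-105)² - 5946)*(73/((31 - 56) + (-5 + 4)) - 4916) = (11025 - 5946)*(73/(-25 - 1) - 4916) = 5079*(73/(-26) - 4916) = 5079*(73*(-1/26) - 4916) = 5079*(-73/26 - 4916) = 5079*(-127889/26) = -649548231/26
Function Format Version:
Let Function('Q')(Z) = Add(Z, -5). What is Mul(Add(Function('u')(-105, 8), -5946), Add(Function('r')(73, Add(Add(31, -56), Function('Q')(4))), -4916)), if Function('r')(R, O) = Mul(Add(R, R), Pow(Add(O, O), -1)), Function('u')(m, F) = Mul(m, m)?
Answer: Rational(-649548231, 26) ≈ -2.4983e+7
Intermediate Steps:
Function('Q')(Z) = Add(-5, Z)
Function('u')(m, F) = Pow(m, 2)
Function('r')(R, O) = Mul(R, Pow(O, -1)) (Function('r')(R, O) = Mul(Mul(2, R), Pow(Mul(2, O), -1)) = Mul(Mul(2, R), Mul(Rational(1, 2), Pow(O, -1))) = Mul(R, Pow(O, -1)))
Mul(Add(Function('u')(-105, 8), -5946), Add(Function('r')(73, Add(Add(31, -56), Function('Q')(4))), -4916)) = Mul(Add(Pow(-105, 2), -5946), Add(Mul(73, Pow(Add(Add(31, -56), Add(-5, 4)), -1)), -4916)) = Mul(Add(11025, -5946), Add(Mul(73, Pow(Add(-25, -1), -1)), -4916)) = Mul(5079, Add(Mul(73, Pow(-26, -1)), -4916)) = Mul(5079, Add(Mul(73, Rational(-1, 26)), -4916)) = Mul(5079, Add(Rational(-73, 26), -4916)) = Mul(5079, Rational(-127889, 26)) = Rational(-649548231, 26)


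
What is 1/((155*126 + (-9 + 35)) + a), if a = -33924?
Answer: -1/14368 ≈ -6.9599e-5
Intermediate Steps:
1/((155*126 + (-9 + 35)) + a) = 1/((155*126 + (-9 + 35)) - 33924) = 1/((19530 + 26) - 33924) = 1/(19556 - 33924) = 1/(-14368) = -1/14368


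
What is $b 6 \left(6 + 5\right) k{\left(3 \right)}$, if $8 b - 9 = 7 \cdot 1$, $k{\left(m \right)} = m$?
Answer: $396$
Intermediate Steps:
$b = 2$ ($b = \frac{9}{8} + \frac{7 \cdot 1}{8} = \frac{9}{8} + \frac{1}{8} \cdot 7 = \frac{9}{8} + \frac{7}{8} = 2$)
$b 6 \left(6 + 5\right) k{\left(3 \right)} = 2 \cdot 6 \left(6 + 5\right) 3 = 2 \cdot 6 \cdot 11 \cdot 3 = 2 \cdot 66 \cdot 3 = 2 \cdot 198 = 396$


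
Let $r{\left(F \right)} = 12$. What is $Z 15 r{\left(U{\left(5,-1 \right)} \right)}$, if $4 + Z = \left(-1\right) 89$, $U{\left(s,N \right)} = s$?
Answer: $-16740$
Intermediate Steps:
$Z = -93$ ($Z = -4 - 89 = -93$)
$Z 15 r{\left(U{\left(5,-1 \right)} \right)} = \left(-93\right) 15 \cdot 12 = \left(-1395\right) 12 = -16740$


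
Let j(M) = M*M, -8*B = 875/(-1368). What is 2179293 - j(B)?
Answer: 261016397521223/119771136 ≈ 2.1793e+6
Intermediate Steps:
B = 875/10944 (B = -875/(8*(-1368)) = -875*(-1)/(8*1368) = -⅛*(-875/1368) = 875/10944 ≈ 0.079952)
j(M) = M²
2179293 - j(B) = 2179293 - (875/10944)² = 2179293 - 1*765625/119771136 = 2179293 - 765625/119771136 = 261016397521223/119771136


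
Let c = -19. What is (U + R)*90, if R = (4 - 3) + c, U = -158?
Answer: -15840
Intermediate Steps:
R = -18 (R = (4 - 3) - 19 = 1 - 19 = -18)
(U + R)*90 = (-158 - 18)*90 = -176*90 = -15840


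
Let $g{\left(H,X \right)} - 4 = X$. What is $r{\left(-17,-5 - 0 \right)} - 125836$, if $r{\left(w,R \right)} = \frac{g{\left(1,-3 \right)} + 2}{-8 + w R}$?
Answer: $- \frac{9689369}{77} \approx -1.2584 \cdot 10^{5}$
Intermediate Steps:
$g{\left(H,X \right)} = 4 + X$
$r{\left(w,R \right)} = \frac{3}{-8 + R w}$ ($r{\left(w,R \right)} = \frac{\left(4 - 3\right) + 2}{-8 + w R} = \frac{1 + 2}{-8 + R w} = \frac{3}{-8 + R w}$)
$r{\left(-17,-5 - 0 \right)} - 125836 = \frac{3}{-8 + \left(-5 - 0\right) \left(-17\right)} - 125836 = \frac{3}{-8 + \left(-5 + 0\right) \left(-17\right)} - 125836 = \frac{3}{-8 - -85} - 125836 = \frac{3}{-8 + 85} - 125836 = \frac{3}{77} - 125836 = - \frac{9689369}{77}$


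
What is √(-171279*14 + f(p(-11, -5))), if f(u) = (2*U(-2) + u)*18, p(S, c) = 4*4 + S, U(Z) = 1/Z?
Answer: 3*I*√266426 ≈ 1548.5*I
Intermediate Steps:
p(S, c) = 16 + S
f(u) = -18 + 18*u (f(u) = (2/(-2) + u)*18 = (2*(-½) + u)*18 = (-1 + u)*18 = -18 + 18*u)
√(-171279*14 + f(p(-11, -5))) = √(-171279*14 + (-18 + 18*(16 - 11))) = √(-2397906 + (-18 + 18*5)) = √(-2397906 + (-18 + 90)) = √(-2397906 + 72) = √(-2397834) = 3*I*√266426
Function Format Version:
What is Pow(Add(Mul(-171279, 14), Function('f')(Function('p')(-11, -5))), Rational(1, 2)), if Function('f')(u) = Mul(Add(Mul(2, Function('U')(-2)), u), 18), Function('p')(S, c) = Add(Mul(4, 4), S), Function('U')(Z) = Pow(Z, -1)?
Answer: Mul(3, I, Pow(266426, Rational(1, 2))) ≈ Mul(1548.5, I)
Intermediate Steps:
Function('p')(S, c) = Add(16, S)
Function('f')(u) = Add(-18, Mul(18, u)) (Function('f')(u) = Mul(Add(Mul(2, Pow(-2, -1)), u), 18) = Mul(Add(Mul(2, Rational(-1, 2)), u), 18) = Mul(Add(-1, u), 18) = Add(-18, Mul(18, u)))
Pow(Add(Mul(-171279, 14), Function('f')(Function('p')(-11, -5))), Rational(1, 2)) = Pow(Add(Mul(-171279, 14), Add(-18, Mul(18, Add(16, -11)))), Rational(1, 2)) = Pow(Add(-2397906, Add(-18, Mul(18, 5))), Rational(1, 2)) = Pow(Add(-2397906, Add(-18, 90)), Rational(1, 2)) = Pow(Add(-2397906, 72), Rational(1, 2)) = Pow(-2397834, Rational(1, 2)) = Mul(3, I, Pow(266426, Rational(1, 2)))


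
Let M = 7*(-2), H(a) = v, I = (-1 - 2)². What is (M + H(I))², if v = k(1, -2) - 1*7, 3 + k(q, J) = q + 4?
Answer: 361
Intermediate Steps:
k(q, J) = 1 + q (k(q, J) = -3 + (q + 4) = -3 + (4 + q) = 1 + q)
v = -5 (v = (1 + 1) - 1*7 = 2 - 7 = -5)
I = 9 (I = (-3)² = 9)
H(a) = -5
M = -14
(M + H(I))² = (-14 - 5)² = (-19)² = 361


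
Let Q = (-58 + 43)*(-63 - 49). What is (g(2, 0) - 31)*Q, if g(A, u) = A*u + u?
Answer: -52080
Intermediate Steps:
g(A, u) = u + A*u
Q = 1680 (Q = -15*(-112) = 1680)
(g(2, 0) - 31)*Q = (0*(1 + 2) - 31)*1680 = (0*3 - 31)*1680 = (0 - 31)*1680 = -31*1680 = -52080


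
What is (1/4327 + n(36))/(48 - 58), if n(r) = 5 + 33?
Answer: -164427/43270 ≈ -3.8000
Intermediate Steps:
n(r) = 38
(1/4327 + n(36))/(48 - 58) = (1/4327 + 38)/(48 - 58) = (1/4327 + 38)/(-10) = (164427/4327)*(-⅒) = -164427/43270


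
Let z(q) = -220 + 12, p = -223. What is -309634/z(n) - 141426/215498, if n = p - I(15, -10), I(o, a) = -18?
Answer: 1282617137/861992 ≈ 1488.0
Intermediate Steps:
n = -205 (n = -223 - 1*(-18) = -223 + 18 = -205)
z(q) = -208
-309634/z(n) - 141426/215498 = -309634/(-208) - 141426/215498 = -309634*(-1/208) - 141426*1/215498 = 11909/8 - 70713/107749 = 1282617137/861992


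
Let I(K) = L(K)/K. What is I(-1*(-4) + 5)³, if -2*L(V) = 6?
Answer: -1/27 ≈ -0.037037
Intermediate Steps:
L(V) = -3 (L(V) = -½*6 = -3)
I(K) = -3/K
I(-1*(-4) + 5)³ = (-3/(-1*(-4) + 5))³ = (-3/(4 + 5))³ = (-3/9)³ = (-3*⅑)³ = (-⅓)³ = -1/27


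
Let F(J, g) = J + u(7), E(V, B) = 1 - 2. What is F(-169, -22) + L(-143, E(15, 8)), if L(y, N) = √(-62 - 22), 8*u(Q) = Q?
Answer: -1345/8 + 2*I*√21 ≈ -168.13 + 9.1651*I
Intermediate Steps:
u(Q) = Q/8
E(V, B) = -1
L(y, N) = 2*I*√21 (L(y, N) = √(-84) = 2*I*√21)
F(J, g) = 7/8 + J (F(J, g) = J + (⅛)*7 = J + 7/8 = 7/8 + J)
F(-169, -22) + L(-143, E(15, 8)) = (7/8 - 169) + 2*I*√21 = -1345/8 + 2*I*√21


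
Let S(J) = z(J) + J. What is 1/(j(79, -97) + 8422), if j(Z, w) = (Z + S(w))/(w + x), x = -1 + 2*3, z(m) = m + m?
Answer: 23/193759 ≈ 0.00011870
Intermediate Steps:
z(m) = 2*m
S(J) = 3*J (S(J) = 2*J + J = 3*J)
x = 5 (x = -1 + 6 = 5)
j(Z, w) = (Z + 3*w)/(5 + w) (j(Z, w) = (Z + 3*w)/(w + 5) = (Z + 3*w)/(5 + w))
1/(j(79, -97) + 8422) = 1/((79 + 3*(-97))/(5 - 97) + 8422) = 1/((79 - 291)/(-92) + 8422) = 1/(-1/92*(-212) + 8422) = 1/(53/23 + 8422) = 1/(193759/23) = 23/193759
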